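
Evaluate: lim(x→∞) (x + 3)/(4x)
This is an ∞/∞ indeterminate form.

Apply L'Hôpital's rule: differentiate numerator and denominator separately.
  f(x) = x + 3   ⇒   f'(x) = 1
  g(x) = 4·x   ⇒   g'(x) = 4
  lim(x→∞) f'(x)/g'(x) = lim(x→∞) (1)/(4)
  = 1/4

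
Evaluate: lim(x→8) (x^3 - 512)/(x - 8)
This is a standard limit.

Factor or rationalize the expression:
  lim(x→8) (x^3 - 512)/(x - 8) = 192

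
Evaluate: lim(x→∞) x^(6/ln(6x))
This is an exponential indeterminate form.

For exponential indeterminate forms, take the natural log:
  Let L = lim(x→∞) x^(6/ln(6x))
  Then ln(L) = lim(x→∞) [exponent × ln(base)]
  Evaluate using L'Hôpital or standard limits, then exponentiate.
  L = e^(6)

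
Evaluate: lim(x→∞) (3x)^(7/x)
This is an exponential indeterminate form.

For exponential indeterminate forms, take the natural log:
  Let L = lim(x→∞) (3x)^(7/x)
  Then ln(L) = lim(x→∞) [exponent × ln(base)]
  Evaluate using L'Hôpital or standard limits, then exponentiate.
  L = 1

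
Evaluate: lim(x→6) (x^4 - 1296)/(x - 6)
This is a standard limit.

Factor or rationalize the expression:
  lim(x→6) (x^4 - 1296)/(x - 6) = 864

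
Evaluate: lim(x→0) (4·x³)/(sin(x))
This is a 0/0 indeterminate form.

Apply L'Hôpital's rule: differentiate numerator and denominator separately.
  f(x) = 4·x^3   ⇒   f'(x) = 12·x^2
  g(x) = sin(x)   ⇒   g'(x) = cos(x)
  lim(x→0) f'(x)/g'(x) = lim(x→0) (12·x^2)/(cos(x))
  = 0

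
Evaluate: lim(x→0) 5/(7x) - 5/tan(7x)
This is an ∞-∞ indeterminate form.

Combine fractions or rationalize to convert ∞-∞ to 0/0 form:
  lim(x→0) 5/(7x) - 5/tan(7x) = 0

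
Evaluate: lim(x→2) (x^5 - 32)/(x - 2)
This is a standard limit.

Factor or rationalize the expression:
  lim(x→2) (x^5 - 32)/(x - 2) = 80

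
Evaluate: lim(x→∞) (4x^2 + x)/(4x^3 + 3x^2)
This is an ∞/∞ indeterminate form.

Apply L'Hôpital's rule: differentiate numerator and denominator separately.
  f(x) = 4·x^2 + x   ⇒   f'(x) = 8·x + 1
  g(x) = 4·x^3 + 3·x^2   ⇒   g'(x) = 12·x^2 + 6·x
  lim(x→∞) f'(x)/g'(x) = lim(x→∞) (8·x + 1)/(12·x^2 + 6·x)
  = 0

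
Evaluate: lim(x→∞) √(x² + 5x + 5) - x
This is an ∞-∞ indeterminate form.

Combine fractions or rationalize to convert ∞-∞ to 0/0 form:
  lim(x→∞) √(x² + 5x + 5) - x = 5/2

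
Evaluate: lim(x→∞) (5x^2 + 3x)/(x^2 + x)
This is an ∞/∞ indeterminate form.

Apply L'Hôpital's rule: differentiate numerator and denominator separately.
  f(x) = 5·x^2 + 3·x   ⇒   f'(x) = 10·x + 3
  g(x) = x^2 + x   ⇒   g'(x) = 2·x + 1
  lim(x→∞) f'(x)/g'(x) = lim(x→∞) (10·x + 3)/(2·x + 1)
  = 5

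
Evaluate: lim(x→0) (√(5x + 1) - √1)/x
This is a standard limit.

Factor or rationalize the expression:
  lim(x→0) (√(5x + 1) - √1)/x = 5/2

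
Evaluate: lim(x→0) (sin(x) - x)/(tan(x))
This is a 0/0 indeterminate form.

Apply L'Hôpital's rule: differentiate numerator and denominator separately.
  f(x) = -x + sin(x)   ⇒   f'(x) = cos(x) - 1
  g(x) = tan(x)   ⇒   g'(x) = tan(x)^2 + 1
  lim(x→0) f'(x)/g'(x) = lim(x→0) (cos(x) - 1)/(tan(x)^2 + 1)
  = 0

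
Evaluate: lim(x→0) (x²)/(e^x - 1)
This is a 0/0 indeterminate form.

Apply L'Hôpital's rule: differentiate numerator and denominator separately.
  f(x) = x^2   ⇒   f'(x) = 2·x
  g(x) = e^(x) - 1   ⇒   g'(x) = e^(x)
  lim(x→0) f'(x)/g'(x) = lim(x→0) (2·x)/(e^(x))
  = 0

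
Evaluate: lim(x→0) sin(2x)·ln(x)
This is a 0·∞ indeterminate form.

Rewrite 0·∞ as a quotient (0/0 or ∞/∞ form), then apply L'Hôpital's rule:
  lim(x→0) sin(2x)·ln(x) = 0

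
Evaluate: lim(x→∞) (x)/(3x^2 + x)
This is an ∞/∞ indeterminate form.

Apply L'Hôpital's rule: differentiate numerator and denominator separately.
  f(x) = x   ⇒   f'(x) = 1
  g(x) = 3·x^2 + x   ⇒   g'(x) = 6·x + 1
  lim(x→∞) f'(x)/g'(x) = lim(x→∞) (1)/(6·x + 1)
  = 0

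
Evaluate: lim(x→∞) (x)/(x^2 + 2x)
This is an ∞/∞ indeterminate form.

Apply L'Hôpital's rule: differentiate numerator and denominator separately.
  f(x) = x   ⇒   f'(x) = 1
  g(x) = x^2 + 2·x   ⇒   g'(x) = 2·x + 2
  lim(x→∞) f'(x)/g'(x) = lim(x→∞) (1)/(2·x + 2)
  = 0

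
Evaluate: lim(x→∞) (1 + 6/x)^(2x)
This is an exponential indeterminate form.

For exponential indeterminate forms, take the natural log:
  Let L = lim(x→∞) (1 + 6/x)^(2x)
  Then ln(L) = lim(x→∞) [exponent × ln(base)]
  Evaluate using L'Hôpital or standard limits, then exponentiate.
  L = e^(12)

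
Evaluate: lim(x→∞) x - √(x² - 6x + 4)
This is an ∞-∞ indeterminate form.

Combine fractions or rationalize to convert ∞-∞ to 0/0 form:
  lim(x→∞) x - √(x² - 6x + 4) = 3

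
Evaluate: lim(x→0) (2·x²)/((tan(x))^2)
This is a 0/0 indeterminate form.

Apply L'Hôpital's rule: differentiate numerator and denominator separately.
  f(x) = 2·x^2   ⇒   f'(x) = 4·x
  g(x) = tan(x)^2   ⇒   g'(x) = (2·tan(x)^2 + 2)·tan(x)
  lim(x→0) f'(x)/g'(x) = lim(x→0) (4·x)/((2·tan(x)^2 + 2)·tan(x))
  = 2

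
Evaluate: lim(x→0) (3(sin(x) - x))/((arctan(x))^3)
This is a 0/0 indeterminate form.

Apply L'Hôpital's rule: differentiate numerator and denominator separately.
  f(x) = -3·x + 3·sin(x)   ⇒   f'(x) = 3·cos(x) - 3
  g(x) = atan(x)^3   ⇒   g'(x) = 3·atan(x)^2/(x^2 + 1)
  lim(x→0) f'(x)/g'(x) = lim(x→0) (3·cos(x) - 3)/(3·atan(x)^2/(x^2 + 1))
  = -1/2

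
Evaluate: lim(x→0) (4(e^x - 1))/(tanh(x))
This is a 0/0 indeterminate form.

Apply L'Hôpital's rule: differentiate numerator and denominator separately.
  f(x) = 4·e^(x) - 4   ⇒   f'(x) = 4·e^(x)
  g(x) = tanh(x)   ⇒   g'(x) = 1 - tanh(x)^2
  lim(x→0) f'(x)/g'(x) = lim(x→0) (4·e^(x))/(1 - tanh(x)^2)
  = 4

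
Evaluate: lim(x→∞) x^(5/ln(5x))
This is an exponential indeterminate form.

For exponential indeterminate forms, take the natural log:
  Let L = lim(x→∞) x^(5/ln(5x))
  Then ln(L) = lim(x→∞) [exponent × ln(base)]
  Evaluate using L'Hôpital or standard limits, then exponentiate.
  L = e^(5)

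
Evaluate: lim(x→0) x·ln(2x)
This is a 0·∞ indeterminate form.

Rewrite 0·∞ as a quotient (0/0 or ∞/∞ form), then apply L'Hôpital's rule:
  lim(x→0) x·ln(2x) = 0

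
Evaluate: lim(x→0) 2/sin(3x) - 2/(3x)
This is an ∞-∞ indeterminate form.

Combine fractions or rationalize to convert ∞-∞ to 0/0 form:
  lim(x→0) 2/sin(3x) - 2/(3x) = 0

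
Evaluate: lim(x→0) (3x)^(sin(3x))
This is an exponential indeterminate form.

For exponential indeterminate forms, take the natural log:
  Let L = lim(x→0) (3x)^(sin(3x))
  Then ln(L) = lim(x→0) [exponent × ln(base)]
  Evaluate using L'Hôpital or standard limits, then exponentiate.
  L = 1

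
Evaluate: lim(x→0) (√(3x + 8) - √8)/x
This is a standard limit.

Factor or rationalize the expression:
  lim(x→0) (√(3x + 8) - √8)/x = 3·sqrt(2)/8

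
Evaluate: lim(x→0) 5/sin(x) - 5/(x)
This is an ∞-∞ indeterminate form.

Combine fractions or rationalize to convert ∞-∞ to 0/0 form:
  lim(x→0) 5/sin(x) - 5/(x) = 0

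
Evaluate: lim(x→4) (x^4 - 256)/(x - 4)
This is a standard limit.

Factor or rationalize the expression:
  lim(x→4) (x^4 - 256)/(x - 4) = 256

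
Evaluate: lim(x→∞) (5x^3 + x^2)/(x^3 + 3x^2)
This is an ∞/∞ indeterminate form.

Apply L'Hôpital's rule: differentiate numerator and denominator separately.
  f(x) = 5·x^3 + x^2   ⇒   f'(x) = 15·x^2 + 2·x
  g(x) = x^3 + 3·x^2   ⇒   g'(x) = 3·x^2 + 6·x
  lim(x→∞) f'(x)/g'(x) = lim(x→∞) (15·x^2 + 2·x)/(3·x^2 + 6·x)
  = 5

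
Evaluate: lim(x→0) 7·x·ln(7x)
This is a 0·∞ indeterminate form.

Rewrite 0·∞ as a quotient (0/0 or ∞/∞ form), then apply L'Hôpital's rule:
  lim(x→0) 7·x·ln(7x) = 0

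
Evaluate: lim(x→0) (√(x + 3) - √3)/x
This is a standard limit.

Factor or rationalize the expression:
  lim(x→0) (√(x + 3) - √3)/x = sqrt(3)/6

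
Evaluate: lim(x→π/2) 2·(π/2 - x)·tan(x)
This is a 0·∞ indeterminate form.

Rewrite 0·∞ as a quotient (0/0 or ∞/∞ form), then apply L'Hôpital's rule:
  lim(x→π/2) 2·(π/2 - x)·tan(x) = 2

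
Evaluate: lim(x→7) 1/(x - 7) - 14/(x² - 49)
This is an ∞-∞ indeterminate form.

Combine fractions or rationalize to convert ∞-∞ to 0/0 form:
  lim(x→7) 1/(x - 7) - 14/(x² - 49) = 1/14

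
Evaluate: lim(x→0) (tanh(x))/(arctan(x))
This is a 0/0 indeterminate form.

Apply L'Hôpital's rule: differentiate numerator and denominator separately.
  f(x) = tanh(x)   ⇒   f'(x) = 1 - tanh(x)^2
  g(x) = atan(x)   ⇒   g'(x) = 1/(x^2 + 1)
  lim(x→0) f'(x)/g'(x) = lim(x→0) (1 - tanh(x)^2)/(1/(x^2 + 1))
  = 1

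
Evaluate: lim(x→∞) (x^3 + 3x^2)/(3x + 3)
This is an ∞/∞ indeterminate form.

Apply L'Hôpital's rule: differentiate numerator and denominator separately.
  f(x) = x^3 + 3·x^2   ⇒   f'(x) = 3·x^2 + 6·x
  g(x) = 3·x + 3   ⇒   g'(x) = 3
  lim(x→∞) f'(x)/g'(x) = lim(x→∞) (3·x^2 + 6·x)/(3)
  = ∞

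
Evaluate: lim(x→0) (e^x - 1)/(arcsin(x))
This is a 0/0 indeterminate form.

Apply L'Hôpital's rule: differentiate numerator and denominator separately.
  f(x) = e^(x) - 1   ⇒   f'(x) = e^(x)
  g(x) = asin(x)   ⇒   g'(x) = 1/sqrt(1 - x^2)
  lim(x→0) f'(x)/g'(x) = lim(x→0) (e^(x))/(1/sqrt(1 - x^2))
  = 1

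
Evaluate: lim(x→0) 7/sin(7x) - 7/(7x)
This is an ∞-∞ indeterminate form.

Combine fractions or rationalize to convert ∞-∞ to 0/0 form:
  lim(x→0) 7/sin(7x) - 7/(7x) = 0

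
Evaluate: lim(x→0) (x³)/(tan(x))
This is a 0/0 indeterminate form.

Apply L'Hôpital's rule: differentiate numerator and denominator separately.
  f(x) = x^3   ⇒   f'(x) = 3·x^2
  g(x) = tan(x)   ⇒   g'(x) = tan(x)^2 + 1
  lim(x→0) f'(x)/g'(x) = lim(x→0) (3·x^2)/(tan(x)^2 + 1)
  = 0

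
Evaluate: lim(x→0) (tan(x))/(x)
This is a 0/0 indeterminate form.

Apply L'Hôpital's rule: differentiate numerator and denominator separately.
  f(x) = tan(x)   ⇒   f'(x) = tan(x)^2 + 1
  g(x) = x   ⇒   g'(x) = 1
  lim(x→0) f'(x)/g'(x) = lim(x→0) (tan(x)^2 + 1)/(1)
  = 1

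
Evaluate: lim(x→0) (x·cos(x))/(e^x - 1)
This is a 0/0 indeterminate form.

Apply L'Hôpital's rule: differentiate numerator and denominator separately.
  f(x) = x·cos(x)   ⇒   f'(x) = -x·sin(x) + cos(x)
  g(x) = e^(x) - 1   ⇒   g'(x) = e^(x)
  lim(x→0) f'(x)/g'(x) = lim(x→0) (-x·sin(x) + cos(x))/(e^(x))
  = 1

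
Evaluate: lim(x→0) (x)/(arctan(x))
This is a 0/0 indeterminate form.

Apply L'Hôpital's rule: differentiate numerator and denominator separately.
  f(x) = x   ⇒   f'(x) = 1
  g(x) = atan(x)   ⇒   g'(x) = 1/(x^2 + 1)
  lim(x→0) f'(x)/g'(x) = lim(x→0) (1)/(1/(x^2 + 1))
  = 1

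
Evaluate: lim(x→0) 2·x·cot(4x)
This is a 0·∞ indeterminate form.

Rewrite 0·∞ as a quotient (0/0 or ∞/∞ form), then apply L'Hôpital's rule:
  lim(x→0) 2·x·cot(4x) = 1/2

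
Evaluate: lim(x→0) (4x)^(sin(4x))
This is an exponential indeterminate form.

For exponential indeterminate forms, take the natural log:
  Let L = lim(x→0) (4x)^(sin(4x))
  Then ln(L) = lim(x→0) [exponent × ln(base)]
  Evaluate using L'Hôpital or standard limits, then exponentiate.
  L = 1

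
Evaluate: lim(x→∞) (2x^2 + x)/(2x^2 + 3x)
This is an ∞/∞ indeterminate form.

Apply L'Hôpital's rule: differentiate numerator and denominator separately.
  f(x) = 2·x^2 + x   ⇒   f'(x) = 4·x + 1
  g(x) = 2·x^2 + 3·x   ⇒   g'(x) = 4·x + 3
  lim(x→∞) f'(x)/g'(x) = lim(x→∞) (4·x + 1)/(4·x + 3)
  = 1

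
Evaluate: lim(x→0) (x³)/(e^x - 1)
This is a 0/0 indeterminate form.

Apply L'Hôpital's rule: differentiate numerator and denominator separately.
  f(x) = x^3   ⇒   f'(x) = 3·x^2
  g(x) = e^(x) - 1   ⇒   g'(x) = e^(x)
  lim(x→0) f'(x)/g'(x) = lim(x→0) (3·x^2)/(e^(x))
  = 0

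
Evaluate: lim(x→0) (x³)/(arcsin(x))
This is a 0/0 indeterminate form.

Apply L'Hôpital's rule: differentiate numerator and denominator separately.
  f(x) = x^3   ⇒   f'(x) = 3·x^2
  g(x) = asin(x)   ⇒   g'(x) = 1/sqrt(1 - x^2)
  lim(x→0) f'(x)/g'(x) = lim(x→0) (3·x^2)/(1/sqrt(1 - x^2))
  = 0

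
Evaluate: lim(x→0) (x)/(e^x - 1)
This is a 0/0 indeterminate form.

Apply L'Hôpital's rule: differentiate numerator and denominator separately.
  f(x) = x   ⇒   f'(x) = 1
  g(x) = e^(x) - 1   ⇒   g'(x) = e^(x)
  lim(x→0) f'(x)/g'(x) = lim(x→0) (1)/(e^(x))
  = 1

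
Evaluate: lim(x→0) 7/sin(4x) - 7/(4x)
This is an ∞-∞ indeterminate form.

Combine fractions or rationalize to convert ∞-∞ to 0/0 form:
  lim(x→0) 7/sin(4x) - 7/(4x) = 0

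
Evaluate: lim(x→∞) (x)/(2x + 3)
This is an ∞/∞ indeterminate form.

Apply L'Hôpital's rule: differentiate numerator and denominator separately.
  f(x) = x   ⇒   f'(x) = 1
  g(x) = 2·x + 3   ⇒   g'(x) = 2
  lim(x→∞) f'(x)/g'(x) = lim(x→∞) (1)/(2)
  = 1/2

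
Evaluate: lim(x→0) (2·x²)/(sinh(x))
This is a 0/0 indeterminate form.

Apply L'Hôpital's rule: differentiate numerator and denominator separately.
  f(x) = 2·x^2   ⇒   f'(x) = 4·x
  g(x) = sinh(x)   ⇒   g'(x) = cosh(x)
  lim(x→0) f'(x)/g'(x) = lim(x→0) (4·x)/(cosh(x))
  = 0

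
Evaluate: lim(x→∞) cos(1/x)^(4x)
This is an exponential indeterminate form.

For exponential indeterminate forms, take the natural log:
  Let L = lim(x→∞) cos(1/x)^(4x)
  Then ln(L) = lim(x→∞) [exponent × ln(base)]
  Evaluate using L'Hôpital or standard limits, then exponentiate.
  L = 1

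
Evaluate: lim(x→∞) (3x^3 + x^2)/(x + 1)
This is an ∞/∞ indeterminate form.

Apply L'Hôpital's rule: differentiate numerator and denominator separately.
  f(x) = 3·x^3 + x^2   ⇒   f'(x) = 9·x^2 + 2·x
  g(x) = x + 1   ⇒   g'(x) = 1
  lim(x→∞) f'(x)/g'(x) = lim(x→∞) (9·x^2 + 2·x)/(1)
  = ∞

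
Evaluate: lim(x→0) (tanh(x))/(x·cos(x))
This is a 0/0 indeterminate form.

Apply L'Hôpital's rule: differentiate numerator and denominator separately.
  f(x) = tanh(x)   ⇒   f'(x) = 1 - tanh(x)^2
  g(x) = x·cos(x)   ⇒   g'(x) = -x·sin(x) + cos(x)
  lim(x→0) f'(x)/g'(x) = lim(x→0) (1 - tanh(x)^2)/(-x·sin(x) + cos(x))
  = 1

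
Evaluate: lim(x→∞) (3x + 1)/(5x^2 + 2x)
This is an ∞/∞ indeterminate form.

Apply L'Hôpital's rule: differentiate numerator and denominator separately.
  f(x) = 3·x + 1   ⇒   f'(x) = 3
  g(x) = 5·x^2 + 2·x   ⇒   g'(x) = 10·x + 2
  lim(x→∞) f'(x)/g'(x) = lim(x→∞) (3)/(10·x + 2)
  = 0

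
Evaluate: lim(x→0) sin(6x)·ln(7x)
This is a 0·∞ indeterminate form.

Rewrite 0·∞ as a quotient (0/0 or ∞/∞ form), then apply L'Hôpital's rule:
  lim(x→0) sin(6x)·ln(7x) = 0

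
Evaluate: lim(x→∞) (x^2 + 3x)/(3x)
This is an ∞/∞ indeterminate form.

Apply L'Hôpital's rule: differentiate numerator and denominator separately.
  f(x) = x^2 + 3·x   ⇒   f'(x) = 2·x + 3
  g(x) = 3·x   ⇒   g'(x) = 3
  lim(x→∞) f'(x)/g'(x) = lim(x→∞) (2·x + 3)/(3)
  = ∞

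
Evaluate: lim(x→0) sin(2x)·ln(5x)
This is a 0·∞ indeterminate form.

Rewrite 0·∞ as a quotient (0/0 or ∞/∞ form), then apply L'Hôpital's rule:
  lim(x→0) sin(2x)·ln(5x) = 0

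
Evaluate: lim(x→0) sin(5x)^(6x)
This is an exponential indeterminate form.

For exponential indeterminate forms, take the natural log:
  Let L = lim(x→0) sin(5x)^(6x)
  Then ln(L) = lim(x→0) [exponent × ln(base)]
  Evaluate using L'Hôpital or standard limits, then exponentiate.
  L = 1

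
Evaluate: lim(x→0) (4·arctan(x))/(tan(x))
This is a 0/0 indeterminate form.

Apply L'Hôpital's rule: differentiate numerator and denominator separately.
  f(x) = 4·atan(x)   ⇒   f'(x) = 4/(x^2 + 1)
  g(x) = tan(x)   ⇒   g'(x) = tan(x)^2 + 1
  lim(x→0) f'(x)/g'(x) = lim(x→0) (4/(x^2 + 1))/(tan(x)^2 + 1)
  = 4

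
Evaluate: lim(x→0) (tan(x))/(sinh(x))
This is a 0/0 indeterminate form.

Apply L'Hôpital's rule: differentiate numerator and denominator separately.
  f(x) = tan(x)   ⇒   f'(x) = tan(x)^2 + 1
  g(x) = sinh(x)   ⇒   g'(x) = cosh(x)
  lim(x→0) f'(x)/g'(x) = lim(x→0) (tan(x)^2 + 1)/(cosh(x))
  = 1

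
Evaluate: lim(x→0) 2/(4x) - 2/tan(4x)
This is an ∞-∞ indeterminate form.

Combine fractions or rationalize to convert ∞-∞ to 0/0 form:
  lim(x→0) 2/(4x) - 2/tan(4x) = 0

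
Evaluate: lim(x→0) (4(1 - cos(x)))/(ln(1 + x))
This is a 0/0 indeterminate form.

Apply L'Hôpital's rule: differentiate numerator and denominator separately.
  f(x) = 4 - 4·cos(x)   ⇒   f'(x) = 4·sin(x)
  g(x) = ln(x + 1)   ⇒   g'(x) = 1/(x + 1)
  lim(x→0) f'(x)/g'(x) = lim(x→0) (4·sin(x))/(1/(x + 1))
  = 0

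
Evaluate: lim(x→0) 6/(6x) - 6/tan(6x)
This is an ∞-∞ indeterminate form.

Combine fractions or rationalize to convert ∞-∞ to 0/0 form:
  lim(x→0) 6/(6x) - 6/tan(6x) = 0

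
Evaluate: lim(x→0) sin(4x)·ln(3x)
This is a 0·∞ indeterminate form.

Rewrite 0·∞ as a quotient (0/0 or ∞/∞ form), then apply L'Hôpital's rule:
  lim(x→0) sin(4x)·ln(3x) = 0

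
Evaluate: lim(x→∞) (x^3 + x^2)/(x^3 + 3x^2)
This is an ∞/∞ indeterminate form.

Apply L'Hôpital's rule: differentiate numerator and denominator separately.
  f(x) = x^3 + x^2   ⇒   f'(x) = 3·x^2 + 2·x
  g(x) = x^3 + 3·x^2   ⇒   g'(x) = 3·x^2 + 6·x
  lim(x→∞) f'(x)/g'(x) = lim(x→∞) (3·x^2 + 2·x)/(3·x^2 + 6·x)
  = 1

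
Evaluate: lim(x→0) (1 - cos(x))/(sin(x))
This is a 0/0 indeterminate form.

Apply L'Hôpital's rule: differentiate numerator and denominator separately.
  f(x) = 1 - cos(x)   ⇒   f'(x) = sin(x)
  g(x) = sin(x)   ⇒   g'(x) = cos(x)
  lim(x→0) f'(x)/g'(x) = lim(x→0) (sin(x))/(cos(x))
  = 0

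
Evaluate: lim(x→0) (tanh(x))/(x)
This is a 0/0 indeterminate form.

Apply L'Hôpital's rule: differentiate numerator and denominator separately.
  f(x) = tanh(x)   ⇒   f'(x) = 1 - tanh(x)^2
  g(x) = x   ⇒   g'(x) = 1
  lim(x→0) f'(x)/g'(x) = lim(x→0) (1 - tanh(x)^2)/(1)
  = 1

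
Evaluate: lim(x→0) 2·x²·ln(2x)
This is a 0·∞ indeterminate form.

Rewrite 0·∞ as a quotient (0/0 or ∞/∞ form), then apply L'Hôpital's rule:
  lim(x→0) 2·x²·ln(2x) = 0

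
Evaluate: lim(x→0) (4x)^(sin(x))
This is an exponential indeterminate form.

For exponential indeterminate forms, take the natural log:
  Let L = lim(x→0) (4x)^(sin(x))
  Then ln(L) = lim(x→0) [exponent × ln(base)]
  Evaluate using L'Hôpital or standard limits, then exponentiate.
  L = 1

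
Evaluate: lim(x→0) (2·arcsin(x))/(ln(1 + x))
This is a 0/0 indeterminate form.

Apply L'Hôpital's rule: differentiate numerator and denominator separately.
  f(x) = 2·asin(x)   ⇒   f'(x) = 2/sqrt(1 - x^2)
  g(x) = ln(x + 1)   ⇒   g'(x) = 1/(x + 1)
  lim(x→0) f'(x)/g'(x) = lim(x→0) (2/sqrt(1 - x^2))/(1/(x + 1))
  = 2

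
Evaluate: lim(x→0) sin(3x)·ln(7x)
This is a 0·∞ indeterminate form.

Rewrite 0·∞ as a quotient (0/0 or ∞/∞ form), then apply L'Hôpital's rule:
  lim(x→0) sin(3x)·ln(7x) = 0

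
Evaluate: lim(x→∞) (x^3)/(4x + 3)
This is an ∞/∞ indeterminate form.

Apply L'Hôpital's rule: differentiate numerator and denominator separately.
  f(x) = x^3   ⇒   f'(x) = 3·x^2
  g(x) = 4·x + 3   ⇒   g'(x) = 4
  lim(x→∞) f'(x)/g'(x) = lim(x→∞) (3·x^2)/(4)
  = ∞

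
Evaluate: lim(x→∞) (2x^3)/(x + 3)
This is an ∞/∞ indeterminate form.

Apply L'Hôpital's rule: differentiate numerator and denominator separately.
  f(x) = 2·x^3   ⇒   f'(x) = 6·x^2
  g(x) = x + 3   ⇒   g'(x) = 1
  lim(x→∞) f'(x)/g'(x) = lim(x→∞) (6·x^2)/(1)
  = ∞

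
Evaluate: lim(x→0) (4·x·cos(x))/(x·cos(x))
This is a 0/0 indeterminate form.

Apply L'Hôpital's rule: differentiate numerator and denominator separately.
  f(x) = 4·x·cos(x)   ⇒   f'(x) = -4·x·sin(x) + 4·cos(x)
  g(x) = x·cos(x)   ⇒   g'(x) = -x·sin(x) + cos(x)
  lim(x→0) f'(x)/g'(x) = lim(x→0) (-4·x·sin(x) + 4·cos(x))/(-x·sin(x) + cos(x))
  = 4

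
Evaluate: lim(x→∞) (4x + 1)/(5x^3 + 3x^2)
This is an ∞/∞ indeterminate form.

Apply L'Hôpital's rule: differentiate numerator and denominator separately.
  f(x) = 4·x + 1   ⇒   f'(x) = 4
  g(x) = 5·x^3 + 3·x^2   ⇒   g'(x) = 15·x^2 + 6·x
  lim(x→∞) f'(x)/g'(x) = lim(x→∞) (4)/(15·x^2 + 6·x)
  = 0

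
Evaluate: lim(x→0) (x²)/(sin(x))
This is a 0/0 indeterminate form.

Apply L'Hôpital's rule: differentiate numerator and denominator separately.
  f(x) = x^2   ⇒   f'(x) = 2·x
  g(x) = sin(x)   ⇒   g'(x) = cos(x)
  lim(x→0) f'(x)/g'(x) = lim(x→0) (2·x)/(cos(x))
  = 0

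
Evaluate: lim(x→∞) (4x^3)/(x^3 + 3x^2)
This is an ∞/∞ indeterminate form.

Apply L'Hôpital's rule: differentiate numerator and denominator separately.
  f(x) = 4·x^3   ⇒   f'(x) = 12·x^2
  g(x) = x^3 + 3·x^2   ⇒   g'(x) = 3·x^2 + 6·x
  lim(x→∞) f'(x)/g'(x) = lim(x→∞) (12·x^2)/(3·x^2 + 6·x)
  = 4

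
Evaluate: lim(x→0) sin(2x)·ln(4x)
This is a 0·∞ indeterminate form.

Rewrite 0·∞ as a quotient (0/0 or ∞/∞ form), then apply L'Hôpital's rule:
  lim(x→0) sin(2x)·ln(4x) = 0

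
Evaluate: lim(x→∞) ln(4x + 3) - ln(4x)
This is an ∞-∞ indeterminate form.

Combine fractions or rationalize to convert ∞-∞ to 0/0 form:
  lim(x→∞) ln(4x + 3) - ln(4x) = 0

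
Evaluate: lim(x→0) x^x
This is an exponential indeterminate form.

For exponential indeterminate forms, take the natural log:
  Let L = lim(x→0) x^x
  Then ln(L) = lim(x→0) [exponent × ln(base)]
  Evaluate using L'Hôpital or standard limits, then exponentiate.
  L = 1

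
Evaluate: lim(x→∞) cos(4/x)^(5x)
This is an exponential indeterminate form.

For exponential indeterminate forms, take the natural log:
  Let L = lim(x→∞) cos(4/x)^(5x)
  Then ln(L) = lim(x→∞) [exponent × ln(base)]
  Evaluate using L'Hôpital or standard limits, then exponentiate.
  L = 1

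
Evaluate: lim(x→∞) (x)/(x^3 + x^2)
This is an ∞/∞ indeterminate form.

Apply L'Hôpital's rule: differentiate numerator and denominator separately.
  f(x) = x   ⇒   f'(x) = 1
  g(x) = x^3 + x^2   ⇒   g'(x) = 3·x^2 + 2·x
  lim(x→∞) f'(x)/g'(x) = lim(x→∞) (1)/(3·x^2 + 2·x)
  = 0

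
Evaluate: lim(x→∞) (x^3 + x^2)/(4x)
This is an ∞/∞ indeterminate form.

Apply L'Hôpital's rule: differentiate numerator and denominator separately.
  f(x) = x^3 + x^2   ⇒   f'(x) = 3·x^2 + 2·x
  g(x) = 4·x   ⇒   g'(x) = 4
  lim(x→∞) f'(x)/g'(x) = lim(x→∞) (3·x^2 + 2·x)/(4)
  = ∞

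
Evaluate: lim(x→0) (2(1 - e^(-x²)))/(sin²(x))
This is a 0/0 indeterminate form.

Apply L'Hôpital's rule: differentiate numerator and denominator separately.
  f(x) = 2 - 2·e^(-x^2)   ⇒   f'(x) = 4·x·e^(-x^2)
  g(x) = sin(x)^2   ⇒   g'(x) = 2·sin(x)·cos(x)
  lim(x→0) f'(x)/g'(x) = lim(x→0) (4·x·e^(-x^2))/(2·sin(x)·cos(x))
  = 2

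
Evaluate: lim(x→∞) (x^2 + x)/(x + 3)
This is an ∞/∞ indeterminate form.

Apply L'Hôpital's rule: differentiate numerator and denominator separately.
  f(x) = x^2 + x   ⇒   f'(x) = 2·x + 1
  g(x) = x + 3   ⇒   g'(x) = 1
  lim(x→∞) f'(x)/g'(x) = lim(x→∞) (2·x + 1)/(1)
  = ∞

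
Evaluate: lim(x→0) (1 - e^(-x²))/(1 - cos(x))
This is a 0/0 indeterminate form.

Apply L'Hôpital's rule: differentiate numerator and denominator separately.
  f(x) = 1 - e^(-x^2)   ⇒   f'(x) = 2·x·e^(-x^2)
  g(x) = 1 - cos(x)   ⇒   g'(x) = sin(x)
  lim(x→0) f'(x)/g'(x) = lim(x→0) (2·x·e^(-x^2))/(sin(x))
  = 2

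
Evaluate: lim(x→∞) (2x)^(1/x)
This is an exponential indeterminate form.

For exponential indeterminate forms, take the natural log:
  Let L = lim(x→∞) (2x)^(1/x)
  Then ln(L) = lim(x→∞) [exponent × ln(base)]
  Evaluate using L'Hôpital or standard limits, then exponentiate.
  L = 1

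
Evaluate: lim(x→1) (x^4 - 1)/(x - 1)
This is a standard limit.

Factor or rationalize the expression:
  lim(x→1) (x^4 - 1)/(x - 1) = 4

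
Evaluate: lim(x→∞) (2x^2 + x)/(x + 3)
This is an ∞/∞ indeterminate form.

Apply L'Hôpital's rule: differentiate numerator and denominator separately.
  f(x) = 2·x^2 + x   ⇒   f'(x) = 4·x + 1
  g(x) = x + 3   ⇒   g'(x) = 1
  lim(x→∞) f'(x)/g'(x) = lim(x→∞) (4·x + 1)/(1)
  = ∞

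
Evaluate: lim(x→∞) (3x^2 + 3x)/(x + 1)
This is an ∞/∞ indeterminate form.

Apply L'Hôpital's rule: differentiate numerator and denominator separately.
  f(x) = 3·x^2 + 3·x   ⇒   f'(x) = 6·x + 3
  g(x) = x + 1   ⇒   g'(x) = 1
  lim(x→∞) f'(x)/g'(x) = lim(x→∞) (6·x + 3)/(1)
  = ∞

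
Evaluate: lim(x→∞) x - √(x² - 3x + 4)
This is an ∞-∞ indeterminate form.

Combine fractions or rationalize to convert ∞-∞ to 0/0 form:
  lim(x→∞) x - √(x² - 3x + 4) = 3/2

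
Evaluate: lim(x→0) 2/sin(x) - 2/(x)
This is an ∞-∞ indeterminate form.

Combine fractions or rationalize to convert ∞-∞ to 0/0 form:
  lim(x→0) 2/sin(x) - 2/(x) = 0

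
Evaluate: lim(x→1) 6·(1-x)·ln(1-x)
This is a 0·∞ indeterminate form.

Rewrite 0·∞ as a quotient (0/0 or ∞/∞ form), then apply L'Hôpital's rule:
  lim(x→1) 6·(1-x)·ln(1-x) = 0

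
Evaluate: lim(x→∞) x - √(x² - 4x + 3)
This is an ∞-∞ indeterminate form.

Combine fractions or rationalize to convert ∞-∞ to 0/0 form:
  lim(x→∞) x - √(x² - 4x + 3) = 2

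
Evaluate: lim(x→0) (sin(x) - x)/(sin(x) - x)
This is a 0/0 indeterminate form.

Apply L'Hôpital's rule: differentiate numerator and denominator separately.
  f(x) = -x + sin(x)   ⇒   f'(x) = cos(x) - 1
  g(x) = -x + sin(x)   ⇒   g'(x) = cos(x) - 1
  lim(x→0) f'(x)/g'(x) = lim(x→0) (cos(x) - 1)/(cos(x) - 1)
  = 1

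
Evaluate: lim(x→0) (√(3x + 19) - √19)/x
This is a standard limit.

Factor or rationalize the expression:
  lim(x→0) (√(3x + 19) - √19)/x = 3·sqrt(19)/38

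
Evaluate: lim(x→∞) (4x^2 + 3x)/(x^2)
This is an ∞/∞ indeterminate form.

Apply L'Hôpital's rule: differentiate numerator and denominator separately.
  f(x) = 4·x^2 + 3·x   ⇒   f'(x) = 8·x + 3
  g(x) = x^2   ⇒   g'(x) = 2·x
  lim(x→∞) f'(x)/g'(x) = lim(x→∞) (8·x + 3)/(2·x)
  = 4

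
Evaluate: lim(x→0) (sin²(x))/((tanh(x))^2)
This is a 0/0 indeterminate form.

Apply L'Hôpital's rule: differentiate numerator and denominator separately.
  f(x) = sin(x)^2   ⇒   f'(x) = 2·sin(x)·cos(x)
  g(x) = tanh(x)^2   ⇒   g'(x) = (2 - 2·tanh(x)^2)·tanh(x)
  lim(x→0) f'(x)/g'(x) = lim(x→0) (2·sin(x)·cos(x))/((2 - 2·tanh(x)^2)·tanh(x))
  = 1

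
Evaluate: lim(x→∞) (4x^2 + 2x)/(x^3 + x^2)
This is an ∞/∞ indeterminate form.

Apply L'Hôpital's rule: differentiate numerator and denominator separately.
  f(x) = 4·x^2 + 2·x   ⇒   f'(x) = 8·x + 2
  g(x) = x^3 + x^2   ⇒   g'(x) = 3·x^2 + 2·x
  lim(x→∞) f'(x)/g'(x) = lim(x→∞) (8·x + 2)/(3·x^2 + 2·x)
  = 0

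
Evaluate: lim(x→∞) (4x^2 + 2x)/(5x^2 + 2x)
This is an ∞/∞ indeterminate form.

Apply L'Hôpital's rule: differentiate numerator and denominator separately.
  f(x) = 4·x^2 + 2·x   ⇒   f'(x) = 8·x + 2
  g(x) = 5·x^2 + 2·x   ⇒   g'(x) = 10·x + 2
  lim(x→∞) f'(x)/g'(x) = lim(x→∞) (8·x + 2)/(10·x + 2)
  = 4/5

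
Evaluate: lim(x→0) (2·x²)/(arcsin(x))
This is a 0/0 indeterminate form.

Apply L'Hôpital's rule: differentiate numerator and denominator separately.
  f(x) = 2·x^2   ⇒   f'(x) = 4·x
  g(x) = asin(x)   ⇒   g'(x) = 1/sqrt(1 - x^2)
  lim(x→0) f'(x)/g'(x) = lim(x→0) (4·x)/(1/sqrt(1 - x^2))
  = 0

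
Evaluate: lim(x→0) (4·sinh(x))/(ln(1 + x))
This is a 0/0 indeterminate form.

Apply L'Hôpital's rule: differentiate numerator and denominator separately.
  f(x) = 4·sinh(x)   ⇒   f'(x) = 4·cosh(x)
  g(x) = ln(x + 1)   ⇒   g'(x) = 1/(x + 1)
  lim(x→0) f'(x)/g'(x) = lim(x→0) (4·cosh(x))/(1/(x + 1))
  = 4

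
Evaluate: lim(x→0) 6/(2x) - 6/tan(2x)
This is an ∞-∞ indeterminate form.

Combine fractions or rationalize to convert ∞-∞ to 0/0 form:
  lim(x→0) 6/(2x) - 6/tan(2x) = 0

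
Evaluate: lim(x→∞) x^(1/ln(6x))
This is an exponential indeterminate form.

For exponential indeterminate forms, take the natural log:
  Let L = lim(x→∞) x^(1/ln(6x))
  Then ln(L) = lim(x→∞) [exponent × ln(base)]
  Evaluate using L'Hôpital or standard limits, then exponentiate.
  L = e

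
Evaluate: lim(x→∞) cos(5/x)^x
This is an exponential indeterminate form.

For exponential indeterminate forms, take the natural log:
  Let L = lim(x→∞) cos(5/x)^x
  Then ln(L) = lim(x→∞) [exponent × ln(base)]
  Evaluate using L'Hôpital or standard limits, then exponentiate.
  L = 1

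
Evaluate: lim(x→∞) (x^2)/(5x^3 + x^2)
This is an ∞/∞ indeterminate form.

Apply L'Hôpital's rule: differentiate numerator and denominator separately.
  f(x) = x^2   ⇒   f'(x) = 2·x
  g(x) = 5·x^3 + x^2   ⇒   g'(x) = 15·x^2 + 2·x
  lim(x→∞) f'(x)/g'(x) = lim(x→∞) (2·x)/(15·x^2 + 2·x)
  = 0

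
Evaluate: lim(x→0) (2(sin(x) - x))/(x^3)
This is a 0/0 indeterminate form.

Apply L'Hôpital's rule: differentiate numerator and denominator separately.
  f(x) = -2·x + 2·sin(x)   ⇒   f'(x) = 2·cos(x) - 2
  g(x) = x^3   ⇒   g'(x) = 3·x^2
  lim(x→0) f'(x)/g'(x) = lim(x→0) (2·cos(x) - 2)/(3·x^2)
  = -1/3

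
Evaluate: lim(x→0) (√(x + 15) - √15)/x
This is a standard limit.

Factor or rationalize the expression:
  lim(x→0) (√(x + 15) - √15)/x = sqrt(15)/30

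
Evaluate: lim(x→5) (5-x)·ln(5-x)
This is a 0·∞ indeterminate form.

Rewrite 0·∞ as a quotient (0/0 or ∞/∞ form), then apply L'Hôpital's rule:
  lim(x→5) (5-x)·ln(5-x) = 0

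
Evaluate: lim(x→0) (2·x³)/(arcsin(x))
This is a 0/0 indeterminate form.

Apply L'Hôpital's rule: differentiate numerator and denominator separately.
  f(x) = 2·x^3   ⇒   f'(x) = 6·x^2
  g(x) = asin(x)   ⇒   g'(x) = 1/sqrt(1 - x^2)
  lim(x→0) f'(x)/g'(x) = lim(x→0) (6·x^2)/(1/sqrt(1 - x^2))
  = 0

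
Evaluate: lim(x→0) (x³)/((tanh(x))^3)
This is a 0/0 indeterminate form.

Apply L'Hôpital's rule: differentiate numerator and denominator separately.
  f(x) = x^3   ⇒   f'(x) = 3·x^2
  g(x) = tanh(x)^3   ⇒   g'(x) = (3 - 3·tanh(x)^2)·tanh(x)^2
  lim(x→0) f'(x)/g'(x) = lim(x→0) (3·x^2)/((3 - 3·tanh(x)^2)·tanh(x)^2)
  = 1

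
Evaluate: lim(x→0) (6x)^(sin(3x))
This is an exponential indeterminate form.

For exponential indeterminate forms, take the natural log:
  Let L = lim(x→0) (6x)^(sin(3x))
  Then ln(L) = lim(x→0) [exponent × ln(base)]
  Evaluate using L'Hôpital or standard limits, then exponentiate.
  L = 1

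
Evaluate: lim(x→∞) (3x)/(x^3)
This is an ∞/∞ indeterminate form.

Apply L'Hôpital's rule: differentiate numerator and denominator separately.
  f(x) = 3·x   ⇒   f'(x) = 3
  g(x) = x^3   ⇒   g'(x) = 3·x^2
  lim(x→∞) f'(x)/g'(x) = lim(x→∞) (3)/(3·x^2)
  = 0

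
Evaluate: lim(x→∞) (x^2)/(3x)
This is an ∞/∞ indeterminate form.

Apply L'Hôpital's rule: differentiate numerator and denominator separately.
  f(x) = x^2   ⇒   f'(x) = 2·x
  g(x) = 3·x   ⇒   g'(x) = 3
  lim(x→∞) f'(x)/g'(x) = lim(x→∞) (2·x)/(3)
  = ∞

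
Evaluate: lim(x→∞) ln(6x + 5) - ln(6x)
This is an ∞-∞ indeterminate form.

Combine fractions or rationalize to convert ∞-∞ to 0/0 form:
  lim(x→∞) ln(6x + 5) - ln(6x) = 0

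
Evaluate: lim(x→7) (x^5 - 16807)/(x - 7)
This is a standard limit.

Factor or rationalize the expression:
  lim(x→7) (x^5 - 16807)/(x - 7) = 12005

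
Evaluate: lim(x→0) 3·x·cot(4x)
This is a 0·∞ indeterminate form.

Rewrite 0·∞ as a quotient (0/0 or ∞/∞ form), then apply L'Hôpital's rule:
  lim(x→0) 3·x·cot(4x) = 3/4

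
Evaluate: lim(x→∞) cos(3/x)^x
This is an exponential indeterminate form.

For exponential indeterminate forms, take the natural log:
  Let L = lim(x→∞) cos(3/x)^x
  Then ln(L) = lim(x→∞) [exponent × ln(base)]
  Evaluate using L'Hôpital or standard limits, then exponentiate.
  L = 1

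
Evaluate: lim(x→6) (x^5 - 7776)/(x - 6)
This is a standard limit.

Factor or rationalize the expression:
  lim(x→6) (x^5 - 7776)/(x - 6) = 6480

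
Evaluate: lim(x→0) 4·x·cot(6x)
This is a 0·∞ indeterminate form.

Rewrite 0·∞ as a quotient (0/0 or ∞/∞ form), then apply L'Hôpital's rule:
  lim(x→0) 4·x·cot(6x) = 2/3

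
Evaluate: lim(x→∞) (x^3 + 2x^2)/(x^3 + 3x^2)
This is an ∞/∞ indeterminate form.

Apply L'Hôpital's rule: differentiate numerator and denominator separately.
  f(x) = x^3 + 2·x^2   ⇒   f'(x) = 3·x^2 + 4·x
  g(x) = x^3 + 3·x^2   ⇒   g'(x) = 3·x^2 + 6·x
  lim(x→∞) f'(x)/g'(x) = lim(x→∞) (3·x^2 + 4·x)/(3·x^2 + 6·x)
  = 1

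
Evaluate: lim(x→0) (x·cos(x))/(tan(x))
This is a 0/0 indeterminate form.

Apply L'Hôpital's rule: differentiate numerator and denominator separately.
  f(x) = x·cos(x)   ⇒   f'(x) = -x·sin(x) + cos(x)
  g(x) = tan(x)   ⇒   g'(x) = tan(x)^2 + 1
  lim(x→0) f'(x)/g'(x) = lim(x→0) (-x·sin(x) + cos(x))/(tan(x)^2 + 1)
  = 1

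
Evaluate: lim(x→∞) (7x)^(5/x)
This is an exponential indeterminate form.

For exponential indeterminate forms, take the natural log:
  Let L = lim(x→∞) (7x)^(5/x)
  Then ln(L) = lim(x→∞) [exponent × ln(base)]
  Evaluate using L'Hôpital or standard limits, then exponentiate.
  L = 1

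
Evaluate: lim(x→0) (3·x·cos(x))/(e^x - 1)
This is a 0/0 indeterminate form.

Apply L'Hôpital's rule: differentiate numerator and denominator separately.
  f(x) = 3·x·cos(x)   ⇒   f'(x) = -3·x·sin(x) + 3·cos(x)
  g(x) = e^(x) - 1   ⇒   g'(x) = e^(x)
  lim(x→0) f'(x)/g'(x) = lim(x→0) (-3·x·sin(x) + 3·cos(x))/(e^(x))
  = 3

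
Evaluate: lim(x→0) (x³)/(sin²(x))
This is a 0/0 indeterminate form.

Apply L'Hôpital's rule: differentiate numerator and denominator separately.
  f(x) = x^3   ⇒   f'(x) = 3·x^2
  g(x) = sin(x)^2   ⇒   g'(x) = 2·sin(x)·cos(x)
  lim(x→0) f'(x)/g'(x) = lim(x→0) (3·x^2)/(2·sin(x)·cos(x))
  = 0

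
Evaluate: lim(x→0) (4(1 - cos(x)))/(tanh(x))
This is a 0/0 indeterminate form.

Apply L'Hôpital's rule: differentiate numerator and denominator separately.
  f(x) = 4 - 4·cos(x)   ⇒   f'(x) = 4·sin(x)
  g(x) = tanh(x)   ⇒   g'(x) = 1 - tanh(x)^2
  lim(x→0) f'(x)/g'(x) = lim(x→0) (4·sin(x))/(1 - tanh(x)^2)
  = 0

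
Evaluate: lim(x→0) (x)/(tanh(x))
This is a 0/0 indeterminate form.

Apply L'Hôpital's rule: differentiate numerator and denominator separately.
  f(x) = x   ⇒   f'(x) = 1
  g(x) = tanh(x)   ⇒   g'(x) = 1 - tanh(x)^2
  lim(x→0) f'(x)/g'(x) = lim(x→0) (1)/(1 - tanh(x)^2)
  = 1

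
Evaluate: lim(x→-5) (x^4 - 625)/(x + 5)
This is a standard limit.

Factor or rationalize the expression:
  lim(x→-5) (x^4 - 625)/(x + 5) = -500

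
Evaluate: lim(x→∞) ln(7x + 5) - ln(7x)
This is an ∞-∞ indeterminate form.

Combine fractions or rationalize to convert ∞-∞ to 0/0 form:
  lim(x→∞) ln(7x + 5) - ln(7x) = 0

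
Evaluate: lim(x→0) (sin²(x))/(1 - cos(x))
This is a 0/0 indeterminate form.

Apply L'Hôpital's rule: differentiate numerator and denominator separately.
  f(x) = sin(x)^2   ⇒   f'(x) = 2·sin(x)·cos(x)
  g(x) = 1 - cos(x)   ⇒   g'(x) = sin(x)
  lim(x→0) f'(x)/g'(x) = lim(x→0) (2·sin(x)·cos(x))/(sin(x))
  = 2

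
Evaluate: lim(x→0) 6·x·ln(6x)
This is a 0·∞ indeterminate form.

Rewrite 0·∞ as a quotient (0/0 or ∞/∞ form), then apply L'Hôpital's rule:
  lim(x→0) 6·x·ln(6x) = 0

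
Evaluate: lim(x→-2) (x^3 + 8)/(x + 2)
This is a standard limit.

Factor or rationalize the expression:
  lim(x→-2) (x^3 + 8)/(x + 2) = 12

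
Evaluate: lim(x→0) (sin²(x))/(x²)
This is a 0/0 indeterminate form.

Apply L'Hôpital's rule: differentiate numerator and denominator separately.
  f(x) = sin(x)^2   ⇒   f'(x) = 2·sin(x)·cos(x)
  g(x) = x^2   ⇒   g'(x) = 2·x
  lim(x→0) f'(x)/g'(x) = lim(x→0) (2·sin(x)·cos(x))/(2·x)
  = 1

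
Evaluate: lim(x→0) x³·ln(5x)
This is a 0·∞ indeterminate form.

Rewrite 0·∞ as a quotient (0/0 or ∞/∞ form), then apply L'Hôpital's rule:
  lim(x→0) x³·ln(5x) = 0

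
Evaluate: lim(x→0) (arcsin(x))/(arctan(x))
This is a 0/0 indeterminate form.

Apply L'Hôpital's rule: differentiate numerator and denominator separately.
  f(x) = asin(x)   ⇒   f'(x) = 1/sqrt(1 - x^2)
  g(x) = atan(x)   ⇒   g'(x) = 1/(x^2 + 1)
  lim(x→0) f'(x)/g'(x) = lim(x→0) (1/sqrt(1 - x^2))/(1/(x^2 + 1))
  = 1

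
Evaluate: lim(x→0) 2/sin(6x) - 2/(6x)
This is an ∞-∞ indeterminate form.

Combine fractions or rationalize to convert ∞-∞ to 0/0 form:
  lim(x→0) 2/sin(6x) - 2/(6x) = 0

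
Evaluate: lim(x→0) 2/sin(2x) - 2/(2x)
This is an ∞-∞ indeterminate form.

Combine fractions or rationalize to convert ∞-∞ to 0/0 form:
  lim(x→0) 2/sin(2x) - 2/(2x) = 0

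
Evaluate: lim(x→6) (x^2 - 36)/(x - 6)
This is a standard limit.

Factor or rationalize the expression:
  lim(x→6) (x^2 - 36)/(x - 6) = 12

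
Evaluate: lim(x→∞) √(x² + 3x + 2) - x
This is an ∞-∞ indeterminate form.

Combine fractions or rationalize to convert ∞-∞ to 0/0 form:
  lim(x→∞) √(x² + 3x + 2) - x = 3/2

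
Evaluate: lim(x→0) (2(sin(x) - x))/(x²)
This is a 0/0 indeterminate form.

Apply L'Hôpital's rule: differentiate numerator and denominator separately.
  f(x) = -2·x + 2·sin(x)   ⇒   f'(x) = 2·cos(x) - 2
  g(x) = x^2   ⇒   g'(x) = 2·x
  lim(x→0) f'(x)/g'(x) = lim(x→0) (2·cos(x) - 2)/(2·x)
  = 0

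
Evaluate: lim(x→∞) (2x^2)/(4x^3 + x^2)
This is an ∞/∞ indeterminate form.

Apply L'Hôpital's rule: differentiate numerator and denominator separately.
  f(x) = 2·x^2   ⇒   f'(x) = 4·x
  g(x) = 4·x^3 + x^2   ⇒   g'(x) = 12·x^2 + 2·x
  lim(x→∞) f'(x)/g'(x) = lim(x→∞) (4·x)/(12·x^2 + 2·x)
  = 0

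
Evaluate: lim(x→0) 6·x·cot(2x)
This is a 0·∞ indeterminate form.

Rewrite 0·∞ as a quotient (0/0 or ∞/∞ form), then apply L'Hôpital's rule:
  lim(x→0) 6·x·cot(2x) = 3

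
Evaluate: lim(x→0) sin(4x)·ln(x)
This is a 0·∞ indeterminate form.

Rewrite 0·∞ as a quotient (0/0 or ∞/∞ form), then apply L'Hôpital's rule:
  lim(x→0) sin(4x)·ln(x) = 0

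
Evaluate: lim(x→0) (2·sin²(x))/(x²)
This is a 0/0 indeterminate form.

Apply L'Hôpital's rule: differentiate numerator and denominator separately.
  f(x) = 2·sin(x)^2   ⇒   f'(x) = 4·sin(x)·cos(x)
  g(x) = x^2   ⇒   g'(x) = 2·x
  lim(x→0) f'(x)/g'(x) = lim(x→0) (4·sin(x)·cos(x))/(2·x)
  = 2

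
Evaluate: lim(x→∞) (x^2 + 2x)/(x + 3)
This is an ∞/∞ indeterminate form.

Apply L'Hôpital's rule: differentiate numerator and denominator separately.
  f(x) = x^2 + 2·x   ⇒   f'(x) = 2·x + 2
  g(x) = x + 3   ⇒   g'(x) = 1
  lim(x→∞) f'(x)/g'(x) = lim(x→∞) (2·x + 2)/(1)
  = ∞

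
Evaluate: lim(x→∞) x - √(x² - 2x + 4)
This is an ∞-∞ indeterminate form.

Combine fractions or rationalize to convert ∞-∞ to 0/0 form:
  lim(x→∞) x - √(x² - 2x + 4) = 1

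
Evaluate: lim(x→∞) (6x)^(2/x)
This is an exponential indeterminate form.

For exponential indeterminate forms, take the natural log:
  Let L = lim(x→∞) (6x)^(2/x)
  Then ln(L) = lim(x→∞) [exponent × ln(base)]
  Evaluate using L'Hôpital or standard limits, then exponentiate.
  L = 1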